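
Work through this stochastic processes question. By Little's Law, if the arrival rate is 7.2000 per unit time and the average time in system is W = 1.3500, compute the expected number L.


Little's Law: L = lambda * W
= 7.2000 * 1.3500
= 9.7200

9.7200


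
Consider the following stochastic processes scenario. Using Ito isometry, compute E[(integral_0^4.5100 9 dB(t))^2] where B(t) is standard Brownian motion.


By Ito isometry: E[(int f dB)^2] = int f^2 dt
= 9^2 * 4.5100
= 81 * 4.5100 = 365.3100

365.3100


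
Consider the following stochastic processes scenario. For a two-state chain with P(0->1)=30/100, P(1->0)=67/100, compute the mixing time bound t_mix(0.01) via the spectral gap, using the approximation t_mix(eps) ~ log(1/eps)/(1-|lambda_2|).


lambda_2 = |1 - p01 - p10| = |1 - 0.3000 - 0.6700| = 0.0300
t_mix ~ log(1/eps)/(1 - |lambda_2|)
= log(100)/(1 - 0.0300) = 4.6052/0.9700
= 4.7476

4.7476


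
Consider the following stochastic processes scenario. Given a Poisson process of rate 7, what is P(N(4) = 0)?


P(N(t)=k) = (lambda*t)^k * exp(-lambda*t) / k!
lambda*t = 28
= 28^0 * exp(-28) / 0!
= 1 * 6.9144e-13 / 1
= 6.9144e-13

6.9144e-13


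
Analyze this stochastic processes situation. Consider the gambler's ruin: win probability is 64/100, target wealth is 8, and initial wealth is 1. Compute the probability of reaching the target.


Gambler's ruin formula:
r = q/p = 0.3600/0.6400 = 0.5625
P(win) = (1 - r^i)/(1 - r^N)
= (1 - 0.5625^1)/(1 - 0.5625^8)
= 0.4419

0.4419


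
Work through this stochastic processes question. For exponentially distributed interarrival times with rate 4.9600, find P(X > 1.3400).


P(X > t) = exp(-lambda * t)
= exp(-4.9600 * 1.3400)
= exp(-6.6464) = 0.0013

0.0013


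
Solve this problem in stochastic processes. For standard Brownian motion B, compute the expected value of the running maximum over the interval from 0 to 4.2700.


E(max B(s)) = sqrt(2t/pi)
= sqrt(2*4.2700/pi)
= sqrt(2.7184)
= 1.6487

1.6487


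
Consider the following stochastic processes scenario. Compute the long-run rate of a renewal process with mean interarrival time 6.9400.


Long-run renewal rate = 1/E(X)
= 1/6.9400
= 0.1441

0.1441


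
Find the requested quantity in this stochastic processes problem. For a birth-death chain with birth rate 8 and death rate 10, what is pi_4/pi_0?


For birth-death process, pi_n/pi_0 = (lambda/mu)^n
= (8/10)^4
= 0.4096

0.4096


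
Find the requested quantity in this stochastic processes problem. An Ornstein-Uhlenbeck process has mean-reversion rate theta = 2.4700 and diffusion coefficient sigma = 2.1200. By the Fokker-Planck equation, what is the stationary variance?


Stationary variance = sigma^2 / (2*theta)
= 2.1200^2 / (2*2.4700)
= 4.4944 / 4.9400
= 0.9098

0.9098


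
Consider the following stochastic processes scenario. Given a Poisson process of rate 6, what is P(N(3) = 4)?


P(N(t)=k) = (lambda*t)^k * exp(-lambda*t) / k!
lambda*t = 18
= 18^4 * exp(-18) / 4!
= 104976 * 1.5230e-08 / 24
= 6.6616e-05

6.6616e-05


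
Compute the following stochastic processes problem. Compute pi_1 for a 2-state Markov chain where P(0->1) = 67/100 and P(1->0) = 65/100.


Stationary distribution: pi_0 = p10/(p01+p10), pi_1 = p01/(p01+p10)
p01 = 0.6700, p10 = 0.6500
pi_1 = 0.5076

0.5076


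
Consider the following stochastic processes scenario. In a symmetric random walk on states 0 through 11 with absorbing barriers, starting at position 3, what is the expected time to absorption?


For symmetric RW on 0,...,N with absorbing barriers, E(i) = i*(N-i)
E(3) = 3 * 8 = 24

24


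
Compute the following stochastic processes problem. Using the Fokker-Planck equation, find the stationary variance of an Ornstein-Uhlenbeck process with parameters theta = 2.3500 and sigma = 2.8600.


Stationary variance = sigma^2 / (2*theta)
= 2.8600^2 / (2*2.3500)
= 8.1796 / 4.7000
= 1.7403

1.7403


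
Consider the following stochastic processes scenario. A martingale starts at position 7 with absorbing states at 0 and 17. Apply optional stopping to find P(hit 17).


By optional stopping theorem: E(M at tau) = M(0) = 7
P(hit 17)*17 + P(hit 0)*0 = 7
P(hit 17) = (7 - 0)/(17 - 0) = 7/17 = 0.4118

0.4118


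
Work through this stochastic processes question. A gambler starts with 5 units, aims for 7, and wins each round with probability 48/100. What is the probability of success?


Gambler's ruin formula:
r = q/p = 0.5200/0.4800 = 1.0833
P(win) = (1 - r^i)/(1 - r^N)
= (1 - 1.0833^5)/(1 - 1.0833^7)
= 0.6551

0.6551


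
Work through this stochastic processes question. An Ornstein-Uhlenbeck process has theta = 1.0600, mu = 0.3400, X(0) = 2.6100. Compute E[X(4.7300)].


E[X(t)] = mu + (X(0) - mu)*exp(-theta*t)
= 0.3400 + (2.6100 - 0.3400)*exp(-1.0600*4.7300)
= 0.3400 + 2.2700 * 0.0066
= 0.3551

0.3551


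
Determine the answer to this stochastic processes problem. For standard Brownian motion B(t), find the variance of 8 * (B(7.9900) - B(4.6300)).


Var(alpha*(B(t)-B(s))) = alpha^2 * (t-s)
= 8^2 * (7.9900 - 4.6300)
= 64 * 3.3600
= 215.0400

215.0400


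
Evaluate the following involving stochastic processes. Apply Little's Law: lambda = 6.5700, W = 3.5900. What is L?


Little's Law: L = lambda * W
= 6.5700 * 3.5900
= 23.5863

23.5863


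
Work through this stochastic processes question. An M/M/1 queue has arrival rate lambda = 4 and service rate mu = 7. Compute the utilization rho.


rho = lambda/mu
= 4/7
= 0.5714

0.5714


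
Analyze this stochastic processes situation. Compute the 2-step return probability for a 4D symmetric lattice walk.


P(return in 2 steps) = P(reverse first step) = 1/(2d)
= 1/8
= 0.1250

0.1250


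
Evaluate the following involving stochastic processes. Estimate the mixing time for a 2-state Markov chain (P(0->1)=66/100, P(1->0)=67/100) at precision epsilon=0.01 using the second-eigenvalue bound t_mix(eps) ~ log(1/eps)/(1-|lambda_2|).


lambda_2 = |1 - p01 - p10| = |1 - 0.6600 - 0.6700| = 0.3300
t_mix ~ log(1/eps)/(1 - |lambda_2|)
= log(100)/(1 - 0.3300) = 4.6052/0.6700
= 6.8734

6.8734


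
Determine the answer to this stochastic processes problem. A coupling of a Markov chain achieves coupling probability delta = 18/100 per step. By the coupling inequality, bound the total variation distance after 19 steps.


TV distance bound <= (1-delta)^n
= (1 - 0.1800)^19
= 0.8200^19
= 0.0230

0.0230


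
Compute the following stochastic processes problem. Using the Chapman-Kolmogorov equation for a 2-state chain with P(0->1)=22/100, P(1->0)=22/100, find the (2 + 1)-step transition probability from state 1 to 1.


P^3 = P^2 * P^1
Computing via matrix multiplication of the transition matrix.
Entry (1,1) of P^3 = 0.5878

0.5878


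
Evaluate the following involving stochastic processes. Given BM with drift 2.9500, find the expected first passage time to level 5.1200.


Expected first passage time = a/mu
= 5.1200/2.9500
= 1.7356

1.7356


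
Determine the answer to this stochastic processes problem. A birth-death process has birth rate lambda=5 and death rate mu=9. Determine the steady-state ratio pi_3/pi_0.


For birth-death process, pi_n/pi_0 = (lambda/mu)^n
= (5/9)^3
= 0.1715

0.1715


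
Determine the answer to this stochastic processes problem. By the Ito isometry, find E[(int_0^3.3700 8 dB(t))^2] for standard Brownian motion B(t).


By Ito isometry: E[(int f dB)^2] = int f^2 dt
= 8^2 * 3.3700
= 64 * 3.3700 = 215.6800

215.6800


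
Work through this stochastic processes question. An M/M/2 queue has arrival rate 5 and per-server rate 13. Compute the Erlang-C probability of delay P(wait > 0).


a = lambda/mu = 0.3846
rho = a/c = 0.1923
Erlang-C formula applied:
C(c,a) = 0.0620

0.0620


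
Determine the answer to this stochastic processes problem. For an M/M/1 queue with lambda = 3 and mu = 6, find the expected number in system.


rho = 3/6 = 0.5000
L = rho/(1-rho)
= 0.5000/0.5000
= 1.0000

1.0000


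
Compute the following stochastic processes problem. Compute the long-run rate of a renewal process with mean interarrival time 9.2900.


Long-run renewal rate = 1/E(X)
= 1/9.2900
= 0.1076

0.1076


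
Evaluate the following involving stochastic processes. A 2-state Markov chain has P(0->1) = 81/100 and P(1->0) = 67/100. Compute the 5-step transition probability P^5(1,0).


Computing P^5 by matrix multiplication.
P = [[0.1900, 0.8100], [0.6700, 0.3300]]
After raising P to the power 5:
P^5(1,0) = 0.4642

0.4642


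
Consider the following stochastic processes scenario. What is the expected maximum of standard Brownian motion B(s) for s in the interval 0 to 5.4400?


E(max B(s)) = sqrt(2t/pi)
= sqrt(2*5.4400/pi)
= sqrt(3.4632)
= 1.8610

1.8610


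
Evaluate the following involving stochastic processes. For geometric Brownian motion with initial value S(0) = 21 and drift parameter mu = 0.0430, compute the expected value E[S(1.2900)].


E[S(t)] = S(0) * exp(mu * t)
= 21 * exp(0.0430 * 1.2900)
= 21 * 1.0570
= 22.1978

22.1978


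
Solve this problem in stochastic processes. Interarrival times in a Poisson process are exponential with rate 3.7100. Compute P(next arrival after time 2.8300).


P(X > t) = exp(-lambda * t)
= exp(-3.7100 * 2.8300)
= exp(-10.4993) = 2.7556e-05

2.7556e-05


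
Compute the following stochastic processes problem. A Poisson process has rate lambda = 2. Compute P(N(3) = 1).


P(N(t)=k) = (lambda*t)^k * exp(-lambda*t) / k!
lambda*t = 6
= 6^1 * exp(-6) / 1!
= 6 * 0.0025 / 1
= 0.0149

0.0149


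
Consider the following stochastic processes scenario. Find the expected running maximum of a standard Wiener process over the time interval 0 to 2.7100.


E(max B(s)) = sqrt(2t/pi)
= sqrt(2*2.7100/pi)
= sqrt(1.7252)
= 1.3135

1.3135


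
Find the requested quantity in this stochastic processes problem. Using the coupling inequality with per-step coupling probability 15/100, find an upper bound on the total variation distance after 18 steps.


TV distance bound <= (1-delta)^n
= (1 - 0.1500)^18
= 0.8500^18
= 0.0536

0.0536


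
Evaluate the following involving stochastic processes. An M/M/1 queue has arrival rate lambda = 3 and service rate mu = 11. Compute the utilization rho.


rho = lambda/mu
= 3/11
= 0.2727

0.2727


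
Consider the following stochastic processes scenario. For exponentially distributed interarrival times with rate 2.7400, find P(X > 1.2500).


P(X > t) = exp(-lambda * t)
= exp(-2.7400 * 1.2500)
= exp(-3.4250) = 0.0325

0.0325


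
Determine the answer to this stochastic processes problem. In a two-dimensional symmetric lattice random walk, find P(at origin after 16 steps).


P = C(16,8)^2 / 4^16
= 12870^2 / 4294967296
= 165636900 / 4294967296
= 0.0386

0.0386


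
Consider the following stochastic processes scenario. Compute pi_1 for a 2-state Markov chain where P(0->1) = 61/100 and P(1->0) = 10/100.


Stationary distribution: pi_0 = p10/(p01+p10), pi_1 = p01/(p01+p10)
p01 = 0.6100, p10 = 0.1000
pi_1 = 0.8592

0.8592


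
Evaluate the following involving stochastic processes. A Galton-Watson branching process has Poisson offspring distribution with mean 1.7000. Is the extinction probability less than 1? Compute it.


Since mu = 1.7000 > 1, extinction prob q < 1.
Solve s = exp(mu*(s-1)) iteratively.
q = 0.3088

0.3088


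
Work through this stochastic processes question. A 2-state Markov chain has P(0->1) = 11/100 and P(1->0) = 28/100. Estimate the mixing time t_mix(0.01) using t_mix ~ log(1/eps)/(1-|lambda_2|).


lambda_2 = |1 - p01 - p10| = |1 - 0.1100 - 0.2800| = 0.6100
t_mix ~ log(1/eps)/(1 - |lambda_2|)
= log(100)/(1 - 0.6100) = 4.6052/0.3900
= 11.8081

11.8081


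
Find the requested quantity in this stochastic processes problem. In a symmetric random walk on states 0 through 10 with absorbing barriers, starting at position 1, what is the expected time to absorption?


For symmetric RW on 0,...,N with absorbing barriers, E(i) = i*(N-i)
E(1) = 1 * 9 = 9

9


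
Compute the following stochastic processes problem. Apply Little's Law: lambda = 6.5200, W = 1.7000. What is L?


Little's Law: L = lambda * W
= 6.5200 * 1.7000
= 11.0840

11.0840


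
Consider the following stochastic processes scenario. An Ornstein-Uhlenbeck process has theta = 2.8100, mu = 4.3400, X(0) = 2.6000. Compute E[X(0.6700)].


E[X(t)] = mu + (X(0) - mu)*exp(-theta*t)
= 4.3400 + (2.6000 - 4.3400)*exp(-2.8100*0.6700)
= 4.3400 + -1.7400 * 0.1522
= 4.0752

4.0752


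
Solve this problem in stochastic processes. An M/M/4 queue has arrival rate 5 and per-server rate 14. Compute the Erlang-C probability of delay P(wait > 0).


a = lambda/mu = 0.3571
rho = a/c = 0.0893
Erlang-C formula applied:
C(c,a) = 5.2079e-04

5.2079e-04


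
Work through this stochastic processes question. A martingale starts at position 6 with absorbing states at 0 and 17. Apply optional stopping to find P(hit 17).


By optional stopping theorem: E(M at tau) = M(0) = 6
P(hit 17)*17 + P(hit 0)*0 = 6
P(hit 17) = (6 - 0)/(17 - 0) = 6/17 = 0.3529

0.3529


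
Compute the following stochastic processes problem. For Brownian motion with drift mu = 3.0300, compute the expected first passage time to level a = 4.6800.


Expected first passage time = a/mu
= 4.6800/3.0300
= 1.5446

1.5446


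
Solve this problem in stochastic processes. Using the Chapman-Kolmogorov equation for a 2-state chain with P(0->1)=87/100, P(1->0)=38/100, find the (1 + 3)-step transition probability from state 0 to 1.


P^4 = P^1 * P^3
Computing via matrix multiplication of the transition matrix.
Entry (0,1) of P^4 = 0.6933

0.6933


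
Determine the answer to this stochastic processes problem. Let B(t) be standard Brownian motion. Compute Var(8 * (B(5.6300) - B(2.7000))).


Var(alpha*(B(t)-B(s))) = alpha^2 * (t-s)
= 8^2 * (5.6300 - 2.7000)
= 64 * 2.9300
= 187.5200

187.5200


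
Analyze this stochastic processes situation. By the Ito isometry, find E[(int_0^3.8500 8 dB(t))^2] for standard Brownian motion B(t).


By Ito isometry: E[(int f dB)^2] = int f^2 dt
= 8^2 * 3.8500
= 64 * 3.8500 = 246.4000

246.4000


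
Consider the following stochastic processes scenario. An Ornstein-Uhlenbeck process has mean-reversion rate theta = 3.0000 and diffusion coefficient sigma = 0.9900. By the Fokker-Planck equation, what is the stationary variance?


Stationary variance = sigma^2 / (2*theta)
= 0.9900^2 / (2*3.0000)
= 0.9801 / 6.0000
= 0.1633

0.1633


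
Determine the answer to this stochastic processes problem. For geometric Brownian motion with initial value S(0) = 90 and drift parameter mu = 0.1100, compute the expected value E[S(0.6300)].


E[S(t)] = S(0) * exp(mu * t)
= 90 * exp(0.1100 * 0.6300)
= 90 * 1.0718
= 96.4582

96.4582


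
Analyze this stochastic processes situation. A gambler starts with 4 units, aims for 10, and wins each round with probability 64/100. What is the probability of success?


Gambler's ruin formula:
r = q/p = 0.3600/0.6400 = 0.5625
P(win) = (1 - r^i)/(1 - r^N)
= (1 - 0.5625^4)/(1 - 0.5625^10)
= 0.9027

0.9027


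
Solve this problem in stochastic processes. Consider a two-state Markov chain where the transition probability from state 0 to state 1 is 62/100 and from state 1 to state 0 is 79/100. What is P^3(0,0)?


Computing P^3 by matrix multiplication.
P = [[0.3800, 0.6200], [0.7900, 0.2100]]
After raising P to the power 3:
P^3(0,0) = 0.5300

0.5300


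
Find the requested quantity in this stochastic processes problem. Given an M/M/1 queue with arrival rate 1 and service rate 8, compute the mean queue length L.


rho = 1/8 = 0.1250
L = rho/(1-rho)
= 0.1250/0.8750
= 0.1429

0.1429


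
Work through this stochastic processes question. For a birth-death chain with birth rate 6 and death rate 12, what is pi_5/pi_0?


For birth-death process, pi_n/pi_0 = (lambda/mu)^n
= (6/12)^5
= 0.0312

0.0312


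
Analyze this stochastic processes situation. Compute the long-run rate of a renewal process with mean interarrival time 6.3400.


Long-run renewal rate = 1/E(X)
= 1/6.3400
= 0.1577

0.1577


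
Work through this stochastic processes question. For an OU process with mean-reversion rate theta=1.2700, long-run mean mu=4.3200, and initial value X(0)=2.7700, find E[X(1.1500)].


E[X(t)] = mu + (X(0) - mu)*exp(-theta*t)
= 4.3200 + (2.7700 - 4.3200)*exp(-1.2700*1.1500)
= 4.3200 + -1.5500 * 0.2321
= 3.9602

3.9602


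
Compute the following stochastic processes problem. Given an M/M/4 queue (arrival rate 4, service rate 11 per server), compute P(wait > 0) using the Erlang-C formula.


a = lambda/mu = 0.3636
rho = a/c = 0.0909
Erlang-C formula applied:
C(c,a) = 5.5708e-04

5.5708e-04


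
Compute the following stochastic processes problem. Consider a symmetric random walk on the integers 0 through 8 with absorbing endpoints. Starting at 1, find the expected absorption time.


For symmetric RW on 0,...,N with absorbing barriers, E(i) = i*(N-i)
E(1) = 1 * 7 = 7

7


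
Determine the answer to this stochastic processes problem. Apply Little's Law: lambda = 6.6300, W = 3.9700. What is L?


Little's Law: L = lambda * W
= 6.6300 * 3.9700
= 26.3211

26.3211


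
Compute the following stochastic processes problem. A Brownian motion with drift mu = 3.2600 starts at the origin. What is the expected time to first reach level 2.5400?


Expected first passage time = a/mu
= 2.5400/3.2600
= 0.7791

0.7791


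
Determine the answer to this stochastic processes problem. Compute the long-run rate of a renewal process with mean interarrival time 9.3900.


Long-run renewal rate = 1/E(X)
= 1/9.3900
= 0.1065

0.1065


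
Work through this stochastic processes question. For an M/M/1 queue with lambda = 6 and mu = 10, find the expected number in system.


rho = 6/10 = 0.6000
L = rho/(1-rho)
= 0.6000/0.4000
= 1.5000

1.5000


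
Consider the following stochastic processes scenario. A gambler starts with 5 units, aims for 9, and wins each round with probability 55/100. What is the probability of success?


Gambler's ruin formula:
r = q/p = 0.4500/0.5500 = 0.8182
P(win) = (1 - r^i)/(1 - r^N)
= (1 - 0.8182^5)/(1 - 0.8182^9)
= 0.7579

0.7579


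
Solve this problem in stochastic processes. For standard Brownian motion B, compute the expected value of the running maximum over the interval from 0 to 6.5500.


E(max B(s)) = sqrt(2t/pi)
= sqrt(2*6.5500/pi)
= sqrt(4.1699)
= 2.0420

2.0420


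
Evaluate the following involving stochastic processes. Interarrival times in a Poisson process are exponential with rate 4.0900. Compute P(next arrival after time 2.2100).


P(X > t) = exp(-lambda * t)
= exp(-4.0900 * 2.2100)
= exp(-9.0389) = 1.1870e-04

1.1870e-04


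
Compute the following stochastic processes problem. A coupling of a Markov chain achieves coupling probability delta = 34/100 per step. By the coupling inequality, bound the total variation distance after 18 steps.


TV distance bound <= (1-delta)^n
= (1 - 0.3400)^18
= 0.6600^18
= 5.6466e-04

5.6466e-04


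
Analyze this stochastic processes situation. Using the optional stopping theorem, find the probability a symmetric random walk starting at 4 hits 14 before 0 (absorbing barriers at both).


By optional stopping theorem: E(M at tau) = M(0) = 4
P(hit 14)*14 + P(hit 0)*0 = 4
P(hit 14) = (4 - 0)/(14 - 0) = 2/7 = 0.2857

0.2857


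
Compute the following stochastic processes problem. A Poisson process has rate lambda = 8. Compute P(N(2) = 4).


P(N(t)=k) = (lambda*t)^k * exp(-lambda*t) / k!
lambda*t = 16
= 16^4 * exp(-16) / 4!
= 65536 * 1.1254e-07 / 24
= 3.0730e-04

3.0730e-04


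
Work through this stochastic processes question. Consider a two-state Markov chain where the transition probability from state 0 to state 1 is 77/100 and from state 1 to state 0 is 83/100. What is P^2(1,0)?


Computing P^2 by matrix multiplication.
P = [[0.2300, 0.7700], [0.8300, 0.1700]]
After raising P to the power 2:
P^2(1,0) = 0.3320

0.3320


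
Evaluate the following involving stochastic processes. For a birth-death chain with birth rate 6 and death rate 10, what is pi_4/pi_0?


For birth-death process, pi_n/pi_0 = (lambda/mu)^n
= (6/10)^4
= 0.1296

0.1296


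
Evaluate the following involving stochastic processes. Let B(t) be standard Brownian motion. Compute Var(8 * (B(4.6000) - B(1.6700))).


Var(alpha*(B(t)-B(s))) = alpha^2 * (t-s)
= 8^2 * (4.6000 - 1.6700)
= 64 * 2.9300
= 187.5200

187.5200


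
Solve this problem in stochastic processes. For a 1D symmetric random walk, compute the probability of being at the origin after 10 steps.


P(S(10) = 0) = C(10,5) / 4^5
= 252 / 1024
= 0.2461

0.2461


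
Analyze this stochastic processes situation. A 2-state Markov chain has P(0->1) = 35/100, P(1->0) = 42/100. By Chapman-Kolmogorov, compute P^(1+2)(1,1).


P^3 = P^1 * P^2
Computing via matrix multiplication of the transition matrix.
Entry (1,1) of P^3 = 0.4612

0.4612


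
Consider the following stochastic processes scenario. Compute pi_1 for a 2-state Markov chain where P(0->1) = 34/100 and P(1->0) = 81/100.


Stationary distribution: pi_0 = p10/(p01+p10), pi_1 = p01/(p01+p10)
p01 = 0.3400, p10 = 0.8100
pi_1 = 0.2957

0.2957


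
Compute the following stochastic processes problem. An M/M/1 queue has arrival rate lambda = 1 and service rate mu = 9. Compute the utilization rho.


rho = lambda/mu
= 1/9
= 0.1111

0.1111


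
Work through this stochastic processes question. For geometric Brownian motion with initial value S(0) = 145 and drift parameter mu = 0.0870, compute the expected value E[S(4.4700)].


E[S(t)] = S(0) * exp(mu * t)
= 145 * exp(0.0870 * 4.4700)
= 145 * 1.4753
= 213.9246

213.9246


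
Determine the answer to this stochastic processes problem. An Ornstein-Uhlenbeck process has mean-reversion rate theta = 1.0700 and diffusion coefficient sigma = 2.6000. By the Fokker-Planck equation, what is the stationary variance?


Stationary variance = sigma^2 / (2*theta)
= 2.6000^2 / (2*1.0700)
= 6.7600 / 2.1400
= 3.1589

3.1589


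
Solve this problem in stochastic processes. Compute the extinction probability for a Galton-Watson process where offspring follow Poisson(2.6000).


Since mu = 2.6000 > 1, extinction prob q < 1.
Solve s = exp(mu*(s-1)) iteratively.
q = 0.0951

0.0951


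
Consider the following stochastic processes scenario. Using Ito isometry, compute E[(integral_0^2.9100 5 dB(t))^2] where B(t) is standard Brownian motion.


By Ito isometry: E[(int f dB)^2] = int f^2 dt
= 5^2 * 2.9100
= 25 * 2.9100 = 72.7500

72.7500


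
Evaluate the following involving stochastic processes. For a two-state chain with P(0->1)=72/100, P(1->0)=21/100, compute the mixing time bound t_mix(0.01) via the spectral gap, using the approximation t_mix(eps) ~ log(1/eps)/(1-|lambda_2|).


lambda_2 = |1 - p01 - p10| = |1 - 0.7200 - 0.2100| = 0.0700
t_mix ~ log(1/eps)/(1 - |lambda_2|)
= log(100)/(1 - 0.0700) = 4.6052/0.9300
= 4.9518

4.9518


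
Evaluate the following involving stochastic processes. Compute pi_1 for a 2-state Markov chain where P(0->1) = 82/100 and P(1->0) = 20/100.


Stationary distribution: pi_0 = p10/(p01+p10), pi_1 = p01/(p01+p10)
p01 = 0.8200, p10 = 0.2000
pi_1 = 0.8039

0.8039


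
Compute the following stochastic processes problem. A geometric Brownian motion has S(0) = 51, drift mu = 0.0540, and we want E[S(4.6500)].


E[S(t)] = S(0) * exp(mu * t)
= 51 * exp(0.0540 * 4.6500)
= 51 * 1.2854
= 65.5574

65.5574


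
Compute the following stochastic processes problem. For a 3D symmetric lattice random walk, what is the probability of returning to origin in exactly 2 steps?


P(return in 2 steps) = P(reverse first step) = 1/(2d)
= 1/6
= 0.1667

0.1667


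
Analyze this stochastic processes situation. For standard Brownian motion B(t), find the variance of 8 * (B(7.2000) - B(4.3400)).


Var(alpha*(B(t)-B(s))) = alpha^2 * (t-s)
= 8^2 * (7.2000 - 4.3400)
= 64 * 2.8600
= 183.0400

183.0400


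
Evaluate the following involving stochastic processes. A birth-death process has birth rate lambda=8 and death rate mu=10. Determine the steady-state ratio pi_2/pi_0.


For birth-death process, pi_n/pi_0 = (lambda/mu)^n
= (8/10)^2
= 0.6400

0.6400


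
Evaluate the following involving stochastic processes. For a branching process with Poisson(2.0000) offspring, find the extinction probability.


Since mu = 2.0000 > 1, extinction prob q < 1.
Solve s = exp(mu*(s-1)) iteratively.
q = 0.2032

0.2032


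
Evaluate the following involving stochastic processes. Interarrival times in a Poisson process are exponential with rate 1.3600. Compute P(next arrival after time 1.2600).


P(X > t) = exp(-lambda * t)
= exp(-1.3600 * 1.2600)
= exp(-1.7136) = 0.1802

0.1802


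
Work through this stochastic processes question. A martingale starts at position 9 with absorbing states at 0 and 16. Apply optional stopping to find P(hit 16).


By optional stopping theorem: E(M at tau) = M(0) = 9
P(hit 16)*16 + P(hit 0)*0 = 9
P(hit 16) = (9 - 0)/(16 - 0) = 9/16 = 0.5625

0.5625


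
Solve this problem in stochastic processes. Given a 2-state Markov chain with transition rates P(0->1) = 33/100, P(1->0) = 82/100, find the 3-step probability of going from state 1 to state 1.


Computing P^3 by matrix multiplication.
P = [[0.6700, 0.3300], [0.8200, 0.1800]]
After raising P to the power 3:
P^3(1,1) = 0.2846

0.2846


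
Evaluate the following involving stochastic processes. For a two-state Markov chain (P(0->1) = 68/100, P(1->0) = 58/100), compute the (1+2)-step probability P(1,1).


P^3 = P^1 * P^2
Computing via matrix multiplication of the transition matrix.
Entry (1,1) of P^3 = 0.5316

0.5316


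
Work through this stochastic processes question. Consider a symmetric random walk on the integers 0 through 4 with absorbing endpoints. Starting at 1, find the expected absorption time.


For symmetric RW on 0,...,N with absorbing barriers, E(i) = i*(N-i)
E(1) = 1 * 3 = 3

3


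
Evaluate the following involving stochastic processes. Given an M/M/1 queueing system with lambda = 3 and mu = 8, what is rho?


rho = lambda/mu
= 3/8
= 0.3750

0.3750


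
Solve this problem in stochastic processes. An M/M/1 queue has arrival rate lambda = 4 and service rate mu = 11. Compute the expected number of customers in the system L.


rho = 4/11 = 0.3636
L = rho/(1-rho)
= 0.3636/0.6364
= 0.5714

0.5714


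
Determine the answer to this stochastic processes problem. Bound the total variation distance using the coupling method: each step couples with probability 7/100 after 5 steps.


TV distance bound <= (1-delta)^n
= (1 - 0.0700)^5
= 0.9300^5
= 0.6957

0.6957


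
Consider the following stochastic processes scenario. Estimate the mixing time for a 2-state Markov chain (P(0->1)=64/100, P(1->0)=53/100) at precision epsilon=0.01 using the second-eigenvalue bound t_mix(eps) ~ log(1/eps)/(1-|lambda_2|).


lambda_2 = |1 - p01 - p10| = |1 - 0.6400 - 0.5300| = 0.1700
t_mix ~ log(1/eps)/(1 - |lambda_2|)
= log(100)/(1 - 0.1700) = 4.6052/0.8300
= 5.5484

5.5484


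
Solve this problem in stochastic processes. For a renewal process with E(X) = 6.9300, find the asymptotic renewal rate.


Long-run renewal rate = 1/E(X)
= 1/6.9300
= 0.1443

0.1443


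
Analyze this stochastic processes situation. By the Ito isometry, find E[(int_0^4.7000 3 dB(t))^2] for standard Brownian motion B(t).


By Ito isometry: E[(int f dB)^2] = int f^2 dt
= 3^2 * 4.7000
= 9 * 4.7000 = 42.3000

42.3000


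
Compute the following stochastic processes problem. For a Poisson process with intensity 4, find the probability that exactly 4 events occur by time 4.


P(N(t)=k) = (lambda*t)^k * exp(-lambda*t) / k!
lambda*t = 16
= 16^4 * exp(-16) / 4!
= 65536 * 1.1254e-07 / 24
= 3.0730e-04

3.0730e-04


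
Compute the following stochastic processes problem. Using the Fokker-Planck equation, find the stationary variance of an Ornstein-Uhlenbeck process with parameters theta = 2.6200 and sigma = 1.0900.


Stationary variance = sigma^2 / (2*theta)
= 1.0900^2 / (2*2.6200)
= 1.1881 / 5.2400
= 0.2267

0.2267


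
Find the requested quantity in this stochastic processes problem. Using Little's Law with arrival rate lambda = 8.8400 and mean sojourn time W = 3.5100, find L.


Little's Law: L = lambda * W
= 8.8400 * 3.5100
= 31.0284

31.0284


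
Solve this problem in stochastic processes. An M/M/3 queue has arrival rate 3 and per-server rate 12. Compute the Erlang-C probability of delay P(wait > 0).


a = lambda/mu = 0.2500
rho = a/c = 0.0833
Erlang-C formula applied:
C(c,a) = 0.0022

0.0022


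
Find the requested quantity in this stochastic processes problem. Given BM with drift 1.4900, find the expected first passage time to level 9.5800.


Expected first passage time = a/mu
= 9.5800/1.4900
= 6.4295

6.4295


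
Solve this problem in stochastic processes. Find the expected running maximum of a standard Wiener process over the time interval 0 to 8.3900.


E(max B(s)) = sqrt(2t/pi)
= sqrt(2*8.3900/pi)
= sqrt(5.3412)
= 2.3111

2.3111


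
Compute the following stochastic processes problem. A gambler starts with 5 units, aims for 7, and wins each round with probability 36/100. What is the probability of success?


Gambler's ruin formula:
r = q/p = 0.6400/0.3600 = 1.7778
P(win) = (1 - r^i)/(1 - r^N)
= (1 - 1.7778^5)/(1 - 1.7778^7)
= 0.3040

0.3040


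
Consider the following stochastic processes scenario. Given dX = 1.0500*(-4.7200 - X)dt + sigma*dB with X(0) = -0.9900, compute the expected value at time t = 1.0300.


E[X(t)] = mu + (X(0) - mu)*exp(-theta*t)
= -4.7200 + (-0.9900 - -4.7200)*exp(-1.0500*1.0300)
= -4.7200 + 3.7300 * 0.3391
= -3.4552

-3.4552


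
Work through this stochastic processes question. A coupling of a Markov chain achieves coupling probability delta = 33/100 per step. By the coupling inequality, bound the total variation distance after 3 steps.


TV distance bound <= (1-delta)^n
= (1 - 0.3300)^3
= 0.6700^3
= 0.3008

0.3008


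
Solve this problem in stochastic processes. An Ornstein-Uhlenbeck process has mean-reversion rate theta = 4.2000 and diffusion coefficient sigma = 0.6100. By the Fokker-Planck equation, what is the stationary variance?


Stationary variance = sigma^2 / (2*theta)
= 0.6100^2 / (2*4.2000)
= 0.3721 / 8.4000
= 0.0443

0.0443


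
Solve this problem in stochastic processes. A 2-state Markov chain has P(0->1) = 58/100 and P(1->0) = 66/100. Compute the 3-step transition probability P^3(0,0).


Computing P^3 by matrix multiplication.
P = [[0.4200, 0.5800], [0.6600, 0.3400]]
After raising P to the power 3:
P^3(0,0) = 0.5258

0.5258


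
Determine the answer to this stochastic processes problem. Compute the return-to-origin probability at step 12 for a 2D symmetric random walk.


P = C(12,6)^2 / 4^12
= 924^2 / 16777216
= 853776 / 16777216
= 0.0509

0.0509


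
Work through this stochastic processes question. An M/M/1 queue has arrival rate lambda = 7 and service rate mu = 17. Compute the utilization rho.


rho = lambda/mu
= 7/17
= 0.4118

0.4118


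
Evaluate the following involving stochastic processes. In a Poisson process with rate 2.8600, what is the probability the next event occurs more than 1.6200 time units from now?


P(X > t) = exp(-lambda * t)
= exp(-2.8600 * 1.6200)
= exp(-4.6332) = 0.0097

0.0097


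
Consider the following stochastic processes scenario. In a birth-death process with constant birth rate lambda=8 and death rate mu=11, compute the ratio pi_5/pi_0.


For birth-death process, pi_n/pi_0 = (lambda/mu)^n
= (8/11)^5
= 0.2035

0.2035


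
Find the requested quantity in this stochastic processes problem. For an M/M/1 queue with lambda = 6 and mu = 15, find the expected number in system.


rho = 6/15 = 0.4000
L = rho/(1-rho)
= 0.4000/0.6000
= 0.6667

0.6667


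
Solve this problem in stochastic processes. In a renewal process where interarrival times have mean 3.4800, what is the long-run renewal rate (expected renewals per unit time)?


Long-run renewal rate = 1/E(X)
= 1/3.4800
= 0.2874

0.2874


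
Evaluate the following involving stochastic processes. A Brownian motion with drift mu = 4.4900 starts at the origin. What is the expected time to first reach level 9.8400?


Expected first passage time = a/mu
= 9.8400/4.4900
= 2.1915

2.1915


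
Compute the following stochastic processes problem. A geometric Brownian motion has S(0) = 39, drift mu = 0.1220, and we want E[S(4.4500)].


E[S(t)] = S(0) * exp(mu * t)
= 39 * exp(0.1220 * 4.4500)
= 39 * 1.7210
= 67.1186

67.1186


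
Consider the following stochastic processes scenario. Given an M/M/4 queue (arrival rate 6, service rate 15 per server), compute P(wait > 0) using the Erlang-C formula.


a = lambda/mu = 0.4000
rho = a/c = 0.1000
Erlang-C formula applied:
C(c,a) = 7.9444e-04

7.9444e-04


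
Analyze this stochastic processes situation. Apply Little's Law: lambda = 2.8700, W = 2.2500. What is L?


Little's Law: L = lambda * W
= 2.8700 * 2.2500
= 6.4575

6.4575


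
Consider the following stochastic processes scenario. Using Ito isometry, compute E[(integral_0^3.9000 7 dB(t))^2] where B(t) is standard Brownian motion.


By Ito isometry: E[(int f dB)^2] = int f^2 dt
= 7^2 * 3.9000
= 49 * 3.9000 = 191.1000

191.1000


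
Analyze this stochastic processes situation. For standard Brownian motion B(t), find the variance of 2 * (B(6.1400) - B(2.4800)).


Var(alpha*(B(t)-B(s))) = alpha^2 * (t-s)
= 2^2 * (6.1400 - 2.4800)
= 4 * 3.6600
= 14.6400

14.6400


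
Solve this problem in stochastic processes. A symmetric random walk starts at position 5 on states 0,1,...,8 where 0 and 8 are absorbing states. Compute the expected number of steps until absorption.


For symmetric RW on 0,...,N with absorbing barriers, E(i) = i*(N-i)
E(5) = 5 * 3 = 15

15


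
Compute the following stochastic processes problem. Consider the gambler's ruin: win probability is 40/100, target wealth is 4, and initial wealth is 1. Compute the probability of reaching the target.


Gambler's ruin formula:
r = q/p = 0.6000/0.4000 = 1.5000
P(win) = (1 - r^i)/(1 - r^N)
= (1 - 1.5000^1)/(1 - 1.5000^4)
= 0.1231

0.1231


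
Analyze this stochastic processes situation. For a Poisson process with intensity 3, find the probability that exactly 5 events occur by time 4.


P(N(t)=k) = (lambda*t)^k * exp(-lambda*t) / k!
lambda*t = 12
= 12^5 * exp(-12) / 5!
= 248832 * 6.1442e-06 / 120
= 0.0127

0.0127


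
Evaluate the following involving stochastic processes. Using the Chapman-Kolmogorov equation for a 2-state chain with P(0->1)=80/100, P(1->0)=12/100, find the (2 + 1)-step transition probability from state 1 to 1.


P^3 = P^2 * P^1
Computing via matrix multiplication of the transition matrix.
Entry (1,1) of P^3 = 0.8696

0.8696


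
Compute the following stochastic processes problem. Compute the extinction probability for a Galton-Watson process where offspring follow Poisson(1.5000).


Since mu = 1.5000 > 1, extinction prob q < 1.
Solve s = exp(mu*(s-1)) iteratively.
q = 0.4172

0.4172


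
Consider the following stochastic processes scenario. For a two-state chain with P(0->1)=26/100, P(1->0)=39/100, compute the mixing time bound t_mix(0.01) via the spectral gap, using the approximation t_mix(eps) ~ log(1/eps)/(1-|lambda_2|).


lambda_2 = |1 - p01 - p10| = |1 - 0.2600 - 0.3900| = 0.3500
t_mix ~ log(1/eps)/(1 - |lambda_2|)
= log(100)/(1 - 0.3500) = 4.6052/0.6500
= 7.0849

7.0849


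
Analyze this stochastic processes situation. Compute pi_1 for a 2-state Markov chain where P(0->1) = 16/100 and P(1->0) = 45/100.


Stationary distribution: pi_0 = p10/(p01+p10), pi_1 = p01/(p01+p10)
p01 = 0.1600, p10 = 0.4500
pi_1 = 0.2623

0.2623


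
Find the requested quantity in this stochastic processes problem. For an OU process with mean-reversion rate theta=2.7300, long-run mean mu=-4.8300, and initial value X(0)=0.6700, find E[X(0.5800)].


E[X(t)] = mu + (X(0) - mu)*exp(-theta*t)
= -4.8300 + (0.6700 - -4.8300)*exp(-2.7300*0.5800)
= -4.8300 + 5.5000 * 0.2053
= -3.7010

-3.7010


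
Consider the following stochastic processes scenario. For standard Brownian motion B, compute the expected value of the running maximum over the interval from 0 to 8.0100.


E(max B(s)) = sqrt(2t/pi)
= sqrt(2*8.0100/pi)
= sqrt(5.0993)
= 2.2582

2.2582


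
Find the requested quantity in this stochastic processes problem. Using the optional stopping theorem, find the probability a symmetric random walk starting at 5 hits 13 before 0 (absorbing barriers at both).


By optional stopping theorem: E(M at tau) = M(0) = 5
P(hit 13)*13 + P(hit 0)*0 = 5
P(hit 13) = (5 - 0)/(13 - 0) = 5/13 = 0.3846

0.3846


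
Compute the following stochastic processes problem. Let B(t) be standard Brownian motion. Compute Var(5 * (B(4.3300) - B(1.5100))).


Var(alpha*(B(t)-B(s))) = alpha^2 * (t-s)
= 5^2 * (4.3300 - 1.5100)
= 25 * 2.8200
= 70.5000

70.5000


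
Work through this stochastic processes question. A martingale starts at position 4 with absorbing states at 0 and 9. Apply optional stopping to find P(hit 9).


By optional stopping theorem: E(M at tau) = M(0) = 4
P(hit 9)*9 + P(hit 0)*0 = 4
P(hit 9) = (4 - 0)/(9 - 0) = 4/9 = 0.4444

0.4444


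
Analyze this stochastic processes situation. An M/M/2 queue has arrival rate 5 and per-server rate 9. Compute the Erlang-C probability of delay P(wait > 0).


a = lambda/mu = 0.5556
rho = a/c = 0.2778
Erlang-C formula applied:
C(c,a) = 0.1208

0.1208


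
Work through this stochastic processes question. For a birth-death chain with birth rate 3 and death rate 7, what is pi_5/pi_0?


For birth-death process, pi_n/pi_0 = (lambda/mu)^n
= (3/7)^5
= 0.0145

0.0145


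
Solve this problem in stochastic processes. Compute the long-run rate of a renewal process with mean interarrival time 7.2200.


Long-run renewal rate = 1/E(X)
= 1/7.2200
= 0.1385

0.1385


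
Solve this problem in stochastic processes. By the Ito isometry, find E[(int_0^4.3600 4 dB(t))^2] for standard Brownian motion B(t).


By Ito isometry: E[(int f dB)^2] = int f^2 dt
= 4^2 * 4.3600
= 16 * 4.3600 = 69.7600

69.7600


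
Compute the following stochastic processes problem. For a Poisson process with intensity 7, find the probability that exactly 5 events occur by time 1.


P(N(t)=k) = (lambda*t)^k * exp(-lambda*t) / k!
lambda*t = 7
= 7^5 * exp(-7) / 5!
= 16807 * 9.1188e-04 / 120
= 0.1277

0.1277


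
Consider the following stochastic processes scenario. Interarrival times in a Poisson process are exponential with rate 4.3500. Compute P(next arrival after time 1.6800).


P(X > t) = exp(-lambda * t)
= exp(-4.3500 * 1.6800)
= exp(-7.3080) = 6.7016e-04

6.7016e-04


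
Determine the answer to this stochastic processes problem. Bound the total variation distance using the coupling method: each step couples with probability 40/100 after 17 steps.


TV distance bound <= (1-delta)^n
= (1 - 0.4000)^17
= 0.6000^17
= 1.6927e-04

1.6927e-04


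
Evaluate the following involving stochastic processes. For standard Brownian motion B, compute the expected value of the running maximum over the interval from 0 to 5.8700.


E(max B(s)) = sqrt(2t/pi)
= sqrt(2*5.8700/pi)
= sqrt(3.7370)
= 1.9331

1.9331


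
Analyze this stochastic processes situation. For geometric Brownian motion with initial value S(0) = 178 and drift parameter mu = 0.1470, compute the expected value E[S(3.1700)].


E[S(t)] = S(0) * exp(mu * t)
= 178 * exp(0.1470 * 3.1700)
= 178 * 1.5936
= 283.6592

283.6592


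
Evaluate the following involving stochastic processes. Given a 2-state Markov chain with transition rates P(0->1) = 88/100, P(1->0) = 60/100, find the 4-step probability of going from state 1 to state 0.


Computing P^4 by matrix multiplication.
P = [[0.1200, 0.8800], [0.6000, 0.4000]]
After raising P to the power 4:
P^4(1,0) = 0.3839

0.3839
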